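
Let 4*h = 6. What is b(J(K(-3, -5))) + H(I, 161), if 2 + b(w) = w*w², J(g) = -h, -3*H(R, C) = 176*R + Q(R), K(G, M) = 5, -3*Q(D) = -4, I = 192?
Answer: -811427/72 ≈ -11270.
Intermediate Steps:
Q(D) = 4/3 (Q(D) = -⅓*(-4) = 4/3)
h = 3/2 (h = (¼)*6 = 3/2 ≈ 1.5000)
H(R, C) = -4/9 - 176*R/3 (H(R, C) = -(176*R + 4/3)/3 = -(4/3 + 176*R)/3 = -4/9 - 176*R/3)
J(g) = -3/2 (J(g) = -1*3/2 = -3/2)
b(w) = -2 + w³ (b(w) = -2 + w*w² = -2 + w³)
b(J(K(-3, -5))) + H(I, 161) = (-2 + (-3/2)³) + (-4/9 - 176/3*192) = (-2 - 27/8) + (-4/9 - 11264) = -43/8 - 101380/9 = -811427/72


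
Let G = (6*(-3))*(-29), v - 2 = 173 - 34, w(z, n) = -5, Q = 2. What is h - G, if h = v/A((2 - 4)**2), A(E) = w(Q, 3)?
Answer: -2751/5 ≈ -550.20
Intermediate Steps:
v = 141 (v = 2 + (173 - 34) = 2 + 139 = 141)
A(E) = -5
h = -141/5 (h = 141/(-5) = 141*(-1/5) = -141/5 ≈ -28.200)
G = 522 (G = -18*(-29) = 522)
h - G = -141/5 - 1*522 = -141/5 - 522 = -2751/5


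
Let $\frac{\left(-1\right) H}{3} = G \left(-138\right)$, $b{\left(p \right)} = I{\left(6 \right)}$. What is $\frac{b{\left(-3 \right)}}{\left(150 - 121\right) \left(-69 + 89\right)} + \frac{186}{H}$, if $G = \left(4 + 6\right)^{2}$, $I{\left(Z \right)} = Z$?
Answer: $\frac{2969}{200100} \approx 0.014838$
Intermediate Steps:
$G = 100$ ($G = 10^{2} = 100$)
$b{\left(p \right)} = 6$
$H = 41400$ ($H = - 3 \cdot 100 \left(-138\right) = \left(-3\right) \left(-13800\right) = 41400$)
$\frac{b{\left(-3 \right)}}{\left(150 - 121\right) \left(-69 + 89\right)} + \frac{186}{H} = \frac{6}{\left(150 - 121\right) \left(-69 + 89\right)} + \frac{186}{41400} = \frac{6}{29 \cdot 20} + 186 \cdot \frac{1}{41400} = \frac{6}{580} + \frac{31}{6900} = 6 \cdot \frac{1}{580} + \frac{31}{6900} = \frac{3}{290} + \frac{31}{6900} = \frac{2969}{200100}$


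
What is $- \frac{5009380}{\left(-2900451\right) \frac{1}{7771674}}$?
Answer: $\frac{12977089434040}{966817} \approx 1.3422 \cdot 10^{7}$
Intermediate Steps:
$- \frac{5009380}{\left(-2900451\right) \frac{1}{7771674}} = - \frac{5009380}{- \frac{966817}{2590558}} = \left(-5009380\right) \left(- \frac{2590558}{966817}\right) = \frac{12977089434040}{966817}$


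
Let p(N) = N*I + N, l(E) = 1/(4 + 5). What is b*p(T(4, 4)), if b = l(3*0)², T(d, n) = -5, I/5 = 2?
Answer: -55/81 ≈ -0.67901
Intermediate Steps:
I = 10 (I = 5*2 = 10)
l(E) = ⅑ (l(E) = 1/9 = ⅑)
p(N) = 11*N (p(N) = N*10 + N = 10*N + N = 11*N)
b = 1/81 (b = (⅑)² = 1/81 ≈ 0.012346)
b*p(T(4, 4)) = (11*(-5))/81 = (1/81)*(-55) = -55/81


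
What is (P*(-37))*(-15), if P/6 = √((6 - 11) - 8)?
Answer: 3330*I*√13 ≈ 12006.0*I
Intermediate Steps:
P = 6*I*√13 (P = 6*√((6 - 11) - 8) = 6*√(-5 - 8) = 6*√(-13) = 6*(I*√13) = 6*I*√13 ≈ 21.633*I)
(P*(-37))*(-15) = ((6*I*√13)*(-37))*(-15) = -222*I*√13*(-15) = 3330*I*√13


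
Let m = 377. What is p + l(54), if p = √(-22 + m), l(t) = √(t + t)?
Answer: √355 + 6*√3 ≈ 29.234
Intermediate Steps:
l(t) = √2*√t (l(t) = √(2*t) = √2*√t)
p = √355 (p = √(-22 + 377) = √355 ≈ 18.841)
p + l(54) = √355 + √2*√54 = √355 + √2*(3*√6) = √355 + 6*√3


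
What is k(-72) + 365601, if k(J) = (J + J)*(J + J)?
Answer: 386337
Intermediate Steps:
k(J) = 4*J² (k(J) = (2*J)*(2*J) = 4*J²)
k(-72) + 365601 = 4*(-72)² + 365601 = 4*5184 + 365601 = 20736 + 365601 = 386337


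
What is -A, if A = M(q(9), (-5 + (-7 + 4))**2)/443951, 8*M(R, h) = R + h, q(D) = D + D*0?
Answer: -73/3551608 ≈ -2.0554e-5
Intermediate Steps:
q(D) = D (q(D) = D + 0 = D)
M(R, h) = R/8 + h/8 (M(R, h) = (R + h)/8 = R/8 + h/8)
A = 73/3551608 (A = ((1/8)*9 + (-5 + (-7 + 4))**2/8)/443951 = (9/8 + (-5 - 3)**2/8)*(1/443951) = (9/8 + (1/8)*(-8)**2)*(1/443951) = (9/8 + (1/8)*64)*(1/443951) = (9/8 + 8)*(1/443951) = (73/8)*(1/443951) = 73/3551608 ≈ 2.0554e-5)
-A = -1*73/3551608 = -73/3551608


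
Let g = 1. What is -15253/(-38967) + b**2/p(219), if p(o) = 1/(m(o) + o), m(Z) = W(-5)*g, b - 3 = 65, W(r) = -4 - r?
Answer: 39640365013/38967 ≈ 1.0173e+6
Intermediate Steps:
b = 68 (b = 3 + 65 = 68)
m(Z) = 1 (m(Z) = (-4 - 1*(-5))*1 = (-4 + 5)*1 = 1*1 = 1)
p(o) = 1/(1 + o)
-15253/(-38967) + b**2/p(219) = -15253/(-38967) + 68**2/(1/(1 + 219)) = -15253*(-1/38967) + 4624/(1/220) = 15253/38967 + 4624/(1/220) = 15253/38967 + 4624*220 = 15253/38967 + 1017280 = 39640365013/38967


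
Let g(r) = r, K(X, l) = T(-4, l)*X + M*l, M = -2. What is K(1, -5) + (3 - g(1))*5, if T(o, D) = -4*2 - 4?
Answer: 8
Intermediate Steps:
T(o, D) = -12 (T(o, D) = -8 - 4 = -12)
K(X, l) = -12*X - 2*l
K(1, -5) + (3 - g(1))*5 = (-12*1 - 2*(-5)) + (3 - 1*1)*5 = (-12 + 10) + (3 - 1)*5 = -2 + 2*5 = -2 + 10 = 8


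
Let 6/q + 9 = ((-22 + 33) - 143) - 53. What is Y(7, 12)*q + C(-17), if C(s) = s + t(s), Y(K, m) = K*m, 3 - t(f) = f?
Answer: 39/97 ≈ 0.40206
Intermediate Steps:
t(f) = 3 - f
q = -3/97 (q = 6/(-9 + (((-22 + 33) - 143) - 53)) = 6/(-9 + ((11 - 143) - 53)) = 6/(-9 + (-132 - 53)) = 6/(-9 - 185) = 6/(-194) = 6*(-1/194) = -3/97 ≈ -0.030928)
C(s) = 3 (C(s) = s + (3 - s) = 3)
Y(7, 12)*q + C(-17) = (7*12)*(-3/97) + 3 = 84*(-3/97) + 3 = -252/97 + 3 = 39/97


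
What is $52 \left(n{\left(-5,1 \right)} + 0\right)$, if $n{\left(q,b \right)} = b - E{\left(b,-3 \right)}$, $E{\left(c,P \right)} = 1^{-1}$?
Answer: $0$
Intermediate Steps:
$E{\left(c,P \right)} = 1$
$n{\left(q,b \right)} = -1 + b$ ($n{\left(q,b \right)} = b - 1 = -1 + b$)
$52 \left(n{\left(-5,1 \right)} + 0\right) = 52 \left(\left(-1 + 1\right) + 0\right) = 52 \left(0 + 0\right) = 52 \cdot 0 = 0$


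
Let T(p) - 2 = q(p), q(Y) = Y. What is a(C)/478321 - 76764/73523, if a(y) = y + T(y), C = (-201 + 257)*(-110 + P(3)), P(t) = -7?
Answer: -37681131590/35167594883 ≈ -1.0715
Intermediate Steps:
T(p) = 2 + p
C = -6552 (C = (-201 + 257)*(-110 - 7) = 56*(-117) = -6552)
a(y) = 2 + 2*y (a(y) = y + (2 + y) = 2 + 2*y)
a(C)/478321 - 76764/73523 = (2 + 2*(-6552))/478321 - 76764/73523 = (2 - 13104)*(1/478321) - 76764*1/73523 = -13102*1/478321 - 76764/73523 = -13102/478321 - 76764/73523 = -37681131590/35167594883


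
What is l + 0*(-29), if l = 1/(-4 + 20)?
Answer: 1/16 ≈ 0.062500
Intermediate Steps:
l = 1/16 ≈ 0.062500
l + 0*(-29) = 1/16 + 0*(-29) = 1/16 + 0 = 1/16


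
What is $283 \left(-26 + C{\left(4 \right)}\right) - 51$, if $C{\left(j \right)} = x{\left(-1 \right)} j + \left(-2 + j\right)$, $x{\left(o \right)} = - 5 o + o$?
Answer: $-2315$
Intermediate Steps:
$x{\left(o \right)} = - 4 o$
$C{\left(j \right)} = -2 + 5 j$ ($C{\left(j \right)} = \left(-4\right) \left(-1\right) j + \left(-2 + j\right) = 4 j + \left(-2 + j\right) = -2 + 5 j$)
$283 \left(-26 + C{\left(4 \right)}\right) - 51 = 283 \left(-26 + \left(-2 + 5 \cdot 4\right)\right) - 51 = 283 \left(-26 + \left(-2 + 20\right)\right) - 51 = 283 \left(-26 + 18\right) - 51 = 283 \left(-8\right) - 51 = -2264 - 51 = -2315$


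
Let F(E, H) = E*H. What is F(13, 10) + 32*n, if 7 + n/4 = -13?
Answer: -2430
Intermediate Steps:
n = -80 (n = -28 + 4*(-13) = -28 - 52 = -80)
F(13, 10) + 32*n = 13*10 + 32*(-80) = 130 - 2560 = -2430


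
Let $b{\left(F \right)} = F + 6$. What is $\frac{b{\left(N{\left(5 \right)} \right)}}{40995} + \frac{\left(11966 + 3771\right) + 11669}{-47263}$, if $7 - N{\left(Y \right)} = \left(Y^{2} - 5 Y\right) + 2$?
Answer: $- \frac{1122989077}{1937546685} \approx -0.57959$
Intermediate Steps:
$N{\left(Y \right)} = 5 - Y^{2} + 5 Y$ ($N{\left(Y \right)} = 7 - \left(\left(Y^{2} - 5 Y\right) + 2\right) = 7 - \left(2 + Y^{2} - 5 Y\right) = 5 - Y^{2} + 5 Y$)
$b{\left(F \right)} = 6 + F$
$\frac{b{\left(N{\left(5 \right)} \right)}}{40995} + \frac{\left(11966 + 3771\right) + 11669}{-47263} = \frac{6 + \left(5 - 5^{2} + 5 \cdot 5\right)}{40995} + \frac{\left(11966 + 3771\right) + 11669}{-47263} = \left(6 + \left(5 - 25 + 25\right)\right) \frac{1}{40995} + \left(15737 + 11669\right) \left(- \frac{1}{47263}\right) = \left(6 + \left(5 - 25 + 25\right)\right) \frac{1}{40995} + 27406 \left(- \frac{1}{47263}\right) = \left(6 + 5\right) \frac{1}{40995} - \frac{27406}{47263} = 11 \cdot \frac{1}{40995} - \frac{27406}{47263} = \frac{11}{40995} - \frac{27406}{47263} = - \frac{1122989077}{1937546685}$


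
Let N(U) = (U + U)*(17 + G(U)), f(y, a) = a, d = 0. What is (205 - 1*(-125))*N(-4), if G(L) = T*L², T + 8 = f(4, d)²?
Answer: 293040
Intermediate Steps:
T = -8 (T = -8 + 0² = -8 + 0 = -8)
G(L) = -8*L²
N(U) = 2*U*(17 - 8*U²) (N(U) = (U + U)*(17 - 8*U²) = (2*U)*(17 - 8*U²) = 2*U*(17 - 8*U²))
(205 - 1*(-125))*N(-4) = (205 - 1*(-125))*(-16*(-4)³ + 34*(-4)) = (205 + 125)*(-16*(-64) - 136) = 330*(1024 - 136) = 330*888 = 293040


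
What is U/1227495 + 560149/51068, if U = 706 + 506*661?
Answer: 234898886817/20895238220 ≈ 11.242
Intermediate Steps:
U = 335172 (U = 706 + 334466 = 335172)
U/1227495 + 560149/51068 = 335172/1227495 + 560149/51068 = 335172*(1/1227495) + 560149*(1/51068) = 111724/409165 + 560149/51068 = 234898886817/20895238220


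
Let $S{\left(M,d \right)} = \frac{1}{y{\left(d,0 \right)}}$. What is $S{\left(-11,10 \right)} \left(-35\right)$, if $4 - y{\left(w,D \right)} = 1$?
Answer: $- \frac{35}{3} \approx -11.667$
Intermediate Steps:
$y{\left(w,D \right)} = 3$ ($y{\left(w,D \right)} = 4 - 1 = 3$)
$S{\left(M,d \right)} = \frac{1}{3}$
$S{\left(-11,10 \right)} \left(-35\right) = \frac{1}{3} \left(-35\right) = - \frac{35}{3}$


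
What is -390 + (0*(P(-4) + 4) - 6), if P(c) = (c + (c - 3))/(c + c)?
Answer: -396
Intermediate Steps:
P(c) = (-3 + 2*c)/(2*c) (P(c) = (c + (-3 + c))/((2*c)) = (-3 + 2*c)*(1/(2*c)) = (-3 + 2*c)/(2*c))
-390 + (0*(P(-4) + 4) - 6) = -390 + (0*((-3/2 - 4)/(-4) + 4) - 6) = -390 + (0*(-1/4*(-11/2) + 4) - 6) = -390 + (0*(11/8 + 4) - 6) = -390 + (0*(43/8) - 6) = -390 + (0 - 6) = -390 - 6 = -396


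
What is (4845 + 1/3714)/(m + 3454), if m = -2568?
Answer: 17994331/3290604 ≈ 5.4684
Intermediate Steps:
(4845 + 1/3714)/(m + 3454) = (4845 + 1/3714)/(-2568 + 3454) = (4845 + 1/3714)/886 = (17994331/3714)*(1/886) = 17994331/3290604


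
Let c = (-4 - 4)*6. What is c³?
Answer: -110592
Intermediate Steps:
c = -48 (c = -8*6 = -48)
c³ = (-48)³ = -110592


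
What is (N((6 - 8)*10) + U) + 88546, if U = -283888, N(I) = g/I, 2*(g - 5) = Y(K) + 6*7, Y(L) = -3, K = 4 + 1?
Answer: -7813729/40 ≈ -1.9534e+5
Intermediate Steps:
K = 5
g = 49/2 (g = 5 + (-3 + 6*7)/2 = 5 + (-3 + 42)/2 = 5 + (½)*39 = 5 + 39/2 = 49/2 ≈ 24.500)
N(I) = 49/(2*I)
(N((6 - 8)*10) + U) + 88546 = (49/(2*(((6 - 8)*10))) - 283888) + 88546 = (49/(2*((-2*10))) - 283888) + 88546 = ((49/2)/(-20) - 283888) + 88546 = ((49/2)*(-1/20) - 283888) + 88546 = (-49/40 - 283888) + 88546 = -11355569/40 + 88546 = -7813729/40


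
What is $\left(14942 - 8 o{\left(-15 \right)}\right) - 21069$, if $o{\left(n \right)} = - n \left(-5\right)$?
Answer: $-5527$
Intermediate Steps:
$o{\left(n \right)} = 5 n$ ($o{\left(n \right)} = - \left(-5\right) n = 5 n$)
$\left(14942 - 8 o{\left(-15 \right)}\right) - 21069 = \left(14942 - 8 \cdot 5 \left(-15\right)\right) - 21069 = \left(14942 - -600\right) - 21069 = \left(14942 + 600\right) - 21069 = 15542 - 21069 = -5527$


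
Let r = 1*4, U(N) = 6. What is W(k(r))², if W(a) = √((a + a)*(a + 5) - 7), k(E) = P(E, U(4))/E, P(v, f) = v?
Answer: 5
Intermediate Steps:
r = 4
k(E) = 1 (k(E) = E/E = 1)
W(a) = √(-7 + 2*a*(5 + a)) (W(a) = √((2*a)*(5 + a) - 7) = √(2*a*(5 + a) - 7) = √(-7 + 2*a*(5 + a)))
W(k(r))² = (√(-7 + 2*1² + 10*1))² = (√(-7 + 2*1 + 10))² = (√(-7 + 2 + 10))² = (√5)² = 5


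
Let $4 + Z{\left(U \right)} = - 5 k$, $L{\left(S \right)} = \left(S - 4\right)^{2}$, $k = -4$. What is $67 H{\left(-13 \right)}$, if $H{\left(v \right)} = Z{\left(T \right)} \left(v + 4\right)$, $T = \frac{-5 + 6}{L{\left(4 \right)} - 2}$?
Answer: $-9648$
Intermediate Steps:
$L{\left(S \right)} = \left(-4 + S\right)^{2}$
$T = - \frac{1}{2}$ ($T = \frac{-5 + 6}{\left(-4 + 4\right)^{2} - 2} = 1 \frac{1}{0^{2} - 2} = 1 \frac{1}{0 - 2} = 1 \frac{1}{-2} = 1 \left(- \frac{1}{2}\right) = - \frac{1}{2} \approx -0.5$)
$Z{\left(U \right)} = 16$ ($Z{\left(U \right)} = -4 - -20 = -4 + 20 = 16$)
$H{\left(v \right)} = 64 + 16 v$ ($H{\left(v \right)} = 16 \left(v + 4\right) = 16 \left(4 + v\right) = 64 + 16 v$)
$67 H{\left(-13 \right)} = 67 \left(64 + 16 \left(-13\right)\right) = 67 \left(64 - 208\right) = 67 \left(-144\right) = -9648$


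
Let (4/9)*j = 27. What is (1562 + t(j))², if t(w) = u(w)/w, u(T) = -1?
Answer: 144067311844/59049 ≈ 2.4398e+6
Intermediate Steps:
j = 243/4 (j = (9/4)*27 = 243/4 ≈ 60.750)
t(w) = -1/w
(1562 + t(j))² = (1562 - 1/243/4)² = (1562 - 1*4/243)² = (1562 - 4/243)² = (379562/243)² = 144067311844/59049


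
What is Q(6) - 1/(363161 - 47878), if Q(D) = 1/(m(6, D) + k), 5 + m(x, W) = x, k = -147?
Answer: -315429/46031318 ≈ -0.0068525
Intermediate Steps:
m(x, W) = -5 + x
Q(D) = -1/146 (Q(D) = 1/((-5 + 6) - 147) = 1/(1 - 147) = 1/(-146) = -1/146)
Q(6) - 1/(363161 - 47878) = -1/146 - 1/(363161 - 47878) = -1/146 - 1/315283 = -315429/46031318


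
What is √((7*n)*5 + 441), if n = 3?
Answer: √546 ≈ 23.367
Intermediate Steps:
√((7*n)*5 + 441) = √((7*3)*5 + 441) = √(21*5 + 441) = √(105 + 441) = √546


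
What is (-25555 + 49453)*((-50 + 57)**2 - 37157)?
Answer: -886806984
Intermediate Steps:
(-25555 + 49453)*((-50 + 57)**2 - 37157) = 23898*(7**2 - 37157) = 23898*(49 - 37157) = 23898*(-37108) = -886806984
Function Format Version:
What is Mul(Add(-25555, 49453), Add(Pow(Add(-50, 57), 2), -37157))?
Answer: -886806984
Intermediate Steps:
Mul(Add(-25555, 49453), Add(Pow(Add(-50, 57), 2), -37157)) = Mul(23898, Add(Pow(7, 2), -37157)) = Mul(23898, Add(49, -37157)) = Mul(23898, -37108) = -886806984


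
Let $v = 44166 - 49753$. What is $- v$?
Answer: $5587$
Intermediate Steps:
$v = -5587$
$- v = \left(-1\right) \left(-5587\right) = 5587$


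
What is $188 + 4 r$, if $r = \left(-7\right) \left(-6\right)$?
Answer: $356$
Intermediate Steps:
$r = 42$
$188 + 4 r = 188 + 4 \cdot 42 = 188 + 168 = 356$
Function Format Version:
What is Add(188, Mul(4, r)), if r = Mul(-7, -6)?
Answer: 356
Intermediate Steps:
r = 42
Add(188, Mul(4, r)) = Add(188, Mul(4, 42)) = Add(188, 168) = 356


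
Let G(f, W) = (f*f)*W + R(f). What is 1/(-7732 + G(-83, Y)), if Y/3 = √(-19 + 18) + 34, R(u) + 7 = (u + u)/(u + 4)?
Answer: 4337127413/3016713787152658 - 128982747*I/3016713787152658 ≈ 1.4377e-6 - 4.2756e-8*I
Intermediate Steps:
R(u) = -7 + 2*u/(4 + u) (R(u) = -7 + (u + u)/(u + 4) = -7 + (2*u)/(4 + u) = -7 + 2*u/(4 + u))
Y = 102 + 3*I (Y = 3*(√(-19 + 18) + 34) = 3*(√(-1) + 34) = 3*(I + 34) = 3*(34 + I) = 102 + 3*I ≈ 102.0 + 3.0*I)
G(f, W) = W*f² + (-28 - 5*f)/(4 + f) (G(f, W) = (f*f)*W + (-28 - 5*f)/(4 + f) = f²*W + (-28 - 5*f)/(4 + f) = W*f² + (-28 - 5*f)/(4 + f))
1/(-7732 + G(-83, Y)) = 1/(-7732 + (-28 - 5*(-83) + (102 + 3*I)*(-83)²*(4 - 83))/(4 - 83)) = 1/(-7732 + (-28 + 415 + (102 + 3*I)*6889*(-79))/(-79)) = 1/(-7732 - (-28 + 415 + (-55511562 - 1632693*I))/79) = 1/(-7732 - (-55511175 - 1632693*I)/79) = 1/(-7732 + (55511175/79 + 20667*I)) = 1/(54900347/79 + 20667*I) = 6241*(54900347/79 - 20667*I)/3016713787152658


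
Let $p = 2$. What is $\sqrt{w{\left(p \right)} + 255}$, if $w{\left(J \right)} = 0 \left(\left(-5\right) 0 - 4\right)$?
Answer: $\sqrt{255} \approx 15.969$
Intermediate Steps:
$w{\left(J \right)} = 0$ ($w{\left(J \right)} = 0 \left(0 - 4\right) = 0 \left(-4\right) = 0$)
$\sqrt{w{\left(p \right)} + 255} = \sqrt{0 + 255} = \sqrt{255}$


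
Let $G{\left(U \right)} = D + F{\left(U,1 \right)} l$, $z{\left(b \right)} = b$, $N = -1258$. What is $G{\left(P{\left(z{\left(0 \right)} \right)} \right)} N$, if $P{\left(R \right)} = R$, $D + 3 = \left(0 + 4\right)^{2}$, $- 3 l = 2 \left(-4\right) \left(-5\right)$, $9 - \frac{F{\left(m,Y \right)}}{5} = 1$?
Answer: $\frac{1963738}{3} \approx 6.5458 \cdot 10^{5}$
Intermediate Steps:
$F{\left(m,Y \right)} = 40$ ($F{\left(m,Y \right)} = 45 - 5 = 40$)
$l = - \frac{40}{3}$ ($l = - \frac{2 \left(-4\right) \left(-5\right)}{3} = - \frac{\left(-8\right) \left(-5\right)}{3} = \left(- \frac{1}{3}\right) 40 = - \frac{40}{3} \approx -13.333$)
$D = 13$ ($D = -3 + \left(0 + 4\right)^{2} = -3 + 4^{2} = -3 + 16 = 13$)
$G{\left(U \right)} = - \frac{1561}{3}$ ($G{\left(U \right)} = 13 + 40 \left(- \frac{40}{3}\right) = 13 - \frac{1600}{3} = - \frac{1561}{3}$)
$G{\left(P{\left(z{\left(0 \right)} \right)} \right)} N = \left(- \frac{1561}{3}\right) \left(-1258\right) = \frac{1963738}{3}$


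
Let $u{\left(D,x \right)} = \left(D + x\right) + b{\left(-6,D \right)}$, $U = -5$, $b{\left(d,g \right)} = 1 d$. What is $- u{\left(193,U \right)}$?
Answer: $-182$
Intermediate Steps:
$b{\left(d,g \right)} = d$
$u{\left(D,x \right)} = -6 + D + x$ ($u{\left(D,x \right)} = \left(D + x\right) - 6 = -6 + D + x$)
$- u{\left(193,U \right)} = - (-6 + 193 - 5) = \left(-1\right) 182 = -182$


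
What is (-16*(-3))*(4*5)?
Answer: 960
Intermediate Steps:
(-16*(-3))*(4*5) = 48*20 = 960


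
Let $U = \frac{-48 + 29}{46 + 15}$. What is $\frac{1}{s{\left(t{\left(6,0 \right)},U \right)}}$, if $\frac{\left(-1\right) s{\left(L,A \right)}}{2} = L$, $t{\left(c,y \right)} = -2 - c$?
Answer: $\frac{1}{16} \approx 0.0625$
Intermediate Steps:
$U = - \frac{19}{61} \approx -0.31148$
$s{\left(L,A \right)} = - 2 L$
$\frac{1}{s{\left(t{\left(6,0 \right)},U \right)}} = \frac{1}{\left(-2\right) \left(-2 - 6\right)} = \frac{1}{\left(-2\right) \left(-8\right)} = \frac{1}{16}$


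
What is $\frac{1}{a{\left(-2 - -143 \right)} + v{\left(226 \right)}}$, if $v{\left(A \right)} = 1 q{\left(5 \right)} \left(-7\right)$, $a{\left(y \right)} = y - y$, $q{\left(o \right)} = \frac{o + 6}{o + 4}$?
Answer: $- \frac{9}{77} \approx -0.11688$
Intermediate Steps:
$q{\left(o \right)} = \frac{6 + o}{4 + o}$
$a{\left(y \right)} = 0$
$v{\left(A \right)} = - \frac{77}{9}$ ($v{\left(A \right)} = 1 \frac{6 + 5}{4 + 5} \left(-7\right) = 1 \cdot \frac{1}{9} \cdot 11 \left(-7\right) = 1 \cdot \frac{11}{9} \left(-7\right) = \frac{11}{9} \left(-7\right) = - \frac{77}{9}$)
$\frac{1}{a{\left(-2 - -143 \right)} + v{\left(226 \right)}} = \frac{1}{0 - \frac{77}{9}} = \frac{1}{- \frac{77}{9}} = - \frac{9}{77}$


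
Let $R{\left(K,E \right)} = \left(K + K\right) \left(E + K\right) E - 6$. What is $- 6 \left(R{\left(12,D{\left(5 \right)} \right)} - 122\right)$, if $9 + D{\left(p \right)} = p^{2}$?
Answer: $-63744$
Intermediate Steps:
$D{\left(p \right)} = -9 + p^{2}$
$R{\left(K,E \right)} = -6 + 2 E K \left(E + K\right)$ ($R{\left(K,E \right)} = 2 K \left(E + K\right) E - 6 = 2 E K \left(E + K\right) - 6 = -6 + 2 E K \left(E + K\right)$)
$- 6 \left(R{\left(12,D{\left(5 \right)} \right)} - 122\right) = - 6 \left(\left(-6 + 2 \left(-9 + 5^{2}\right) 12^{2} + 2 \cdot 12 \left(-9 + 5^{2}\right)^{2}\right) - 122\right) = - 6 \left(\left(-6 + 2 \left(-9 + 25\right) 144 + 2 \cdot 12 \left(-9 + 25\right)^{2}\right) - 122\right) = - 6 \left(\left(-6 + 2 \cdot 16 \cdot 144 + 2 \cdot 12 \cdot 16^{2}\right) - 122\right) = - 6 \left(\left(-6 + 4608 + 2 \cdot 12 \cdot 256\right) - 122\right) = - 6 \left(\left(-6 + 4608 + 6144\right) - 122\right) = - 6 \left(10746 - 122\right) = \left(-6\right) 10624 = -63744$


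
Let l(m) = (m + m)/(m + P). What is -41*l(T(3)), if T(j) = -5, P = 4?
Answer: -410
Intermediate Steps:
l(m) = 2*m/(4 + m) (l(m) = (m + m)/(m + 4) = (2*m)/(4 + m) = 2*m/(4 + m))
-41*l(T(3)) = -82*(-5)/(4 - 5) = -82*(-5)/(-1) = -82*(-5)*(-1) = -41*10 = -410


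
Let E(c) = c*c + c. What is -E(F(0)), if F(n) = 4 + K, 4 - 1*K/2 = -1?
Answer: -210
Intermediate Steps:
K = 10 (K = 8 - 2*(-1) = 8 + 2 = 10)
F(n) = 14 (F(n) = 4 + 10 = 14)
E(c) = c + c² (E(c) = c² + c = c + c²)
-E(F(0)) = -14*(1 + 14) = -14*15 = -1*210 = -210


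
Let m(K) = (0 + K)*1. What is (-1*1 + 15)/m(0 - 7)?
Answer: -2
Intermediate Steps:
m(K) = K (m(K) = K*1 = K)
(-1*1 + 15)/m(0 - 7) = (-1*1 + 15)/(0 - 7) = (-1 + 15)/(-7) = 14*(-⅐) = -2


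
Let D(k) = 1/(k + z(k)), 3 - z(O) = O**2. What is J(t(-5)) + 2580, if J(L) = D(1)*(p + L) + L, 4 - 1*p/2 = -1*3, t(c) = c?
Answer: 2578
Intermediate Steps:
p = 14 (p = 8 - (-2)*3 = 8 - 2*(-3) = 8 + 6 = 14)
z(O) = 3 - O**2
D(k) = 1/(3 + k - k**2) (D(k) = 1/(k + (3 - k**2)) = 1/(3 + k - k**2))
J(L) = 14/3 + 4*L/3 (J(L) = (14 + L)/(3 + 1 - 1*1**2) + L = (14 + L)/(3 + 1 - 1*1) + L = (14 + L)/(3 + 1 - 1) + L = (14 + L)/3 + L = (14/3 + L/3) + L = 14/3 + 4*L/3)
J(t(-5)) + 2580 = (14/3 + (4/3)*(-5)) + 2580 = (14/3 - 20/3) + 2580 = -2 + 2580 = 2578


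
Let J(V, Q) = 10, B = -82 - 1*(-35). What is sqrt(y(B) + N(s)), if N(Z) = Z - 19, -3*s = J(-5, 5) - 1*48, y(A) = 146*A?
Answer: I*sqrt(61815)/3 ≈ 82.875*I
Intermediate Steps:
B = -47 (B = -82 + 35 = -47)
s = 38/3 (s = -(10 - 1*48)/3 = -(10 - 48)/3 = -1/3*(-38) = 38/3 ≈ 12.667)
N(Z) = -19 + Z
sqrt(y(B) + N(s)) = sqrt(146*(-47) + (-19 + 38/3)) = sqrt(-6862 - 19/3) = sqrt(-20605/3) = I*sqrt(61815)/3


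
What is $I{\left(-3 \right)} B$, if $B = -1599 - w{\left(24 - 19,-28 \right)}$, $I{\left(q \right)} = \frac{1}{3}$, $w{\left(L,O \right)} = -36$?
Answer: $-521$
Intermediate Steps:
$I{\left(q \right)} = \frac{1}{3}$
$B = -1563$ ($B = -1599 - -36 = -1599 + 36 = -1563$)
$I{\left(-3 \right)} B = \frac{1}{3} \left(-1563\right) = -521$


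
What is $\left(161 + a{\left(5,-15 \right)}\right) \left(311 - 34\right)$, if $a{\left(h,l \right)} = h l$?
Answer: $23822$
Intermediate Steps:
$\left(161 + a{\left(5,-15 \right)}\right) \left(311 - 34\right) = \left(161 + 5 \left(-15\right)\right) \left(311 - 34\right) = \left(161 - 75\right) 277 = 86 \cdot 277 = 23822$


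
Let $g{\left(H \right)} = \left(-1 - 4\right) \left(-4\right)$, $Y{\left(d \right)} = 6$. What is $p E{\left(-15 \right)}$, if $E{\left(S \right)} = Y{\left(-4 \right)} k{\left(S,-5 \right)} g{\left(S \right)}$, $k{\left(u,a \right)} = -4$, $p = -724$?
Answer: $347520$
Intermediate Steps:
$g{\left(H \right)} = 20$ ($g{\left(H \right)} = \left(-5\right) \left(-4\right) = 20$)
$E{\left(S \right)} = -480$ ($E{\left(S \right)} = 6 \left(-4\right) 20 = \left(-24\right) 20 = -480$)
$p E{\left(-15 \right)} = \left(-724\right) \left(-480\right) = 347520$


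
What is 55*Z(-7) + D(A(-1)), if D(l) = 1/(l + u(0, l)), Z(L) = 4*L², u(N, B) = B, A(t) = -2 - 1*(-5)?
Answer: 64681/6 ≈ 10780.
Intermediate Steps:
A(t) = 3 (A(t) = -2 + 5 = 3)
D(l) = 1/(2*l) (D(l) = 1/(l + l) = 1/(2*l))
55*Z(-7) + D(A(-1)) = 55*(4*(-7)²) + (½)/3 = 55*(4*49) + (½)*(⅓) = 55*196 + ⅙ = 10780 + ⅙ = 64681/6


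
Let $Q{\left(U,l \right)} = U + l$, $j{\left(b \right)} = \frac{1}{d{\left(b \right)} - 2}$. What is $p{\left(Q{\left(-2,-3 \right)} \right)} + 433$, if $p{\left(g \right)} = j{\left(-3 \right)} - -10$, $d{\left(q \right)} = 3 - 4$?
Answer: $\frac{1328}{3} \approx 442.67$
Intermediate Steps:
$d{\left(q \right)} = -1$ ($d{\left(q \right)} = 3 - 4 = -1$)
$j{\left(b \right)} = - \frac{1}{3}$ ($j{\left(b \right)} = \frac{1}{-1 - 2} = \frac{1}{-3} = - \frac{1}{3}$)
$p{\left(g \right)} = \frac{29}{3}$ ($p{\left(g \right)} = - \frac{1}{3} - -10 = - \frac{1}{3} + 10 = \frac{29}{3}$)
$p{\left(Q{\left(-2,-3 \right)} \right)} + 433 = \frac{29}{3} + 433 = \frac{1328}{3}$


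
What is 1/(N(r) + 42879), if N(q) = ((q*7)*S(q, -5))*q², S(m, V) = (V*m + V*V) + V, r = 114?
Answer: -1/5703901521 ≈ -1.7532e-10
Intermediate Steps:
S(m, V) = V + V² + V*m (S(m, V) = (V*m + V²) + V = (V² + V*m) + V = V + V² + V*m)
N(q) = 7*q³*(20 - 5*q) (N(q) = ((q*7)*(-5*(1 - 5 + q)))*q² = ((7*q)*(-5*(-4 + q)))*q² = ((7*q)*(20 - 5*q))*q² = (7*q*(20 - 5*q))*q² = 7*q³*(20 - 5*q))
1/(N(r) + 42879) = 1/(35*114³*(4 - 1*114) + 42879) = 1/(35*1481544*(4 - 114) + 42879) = 1/(35*1481544*(-110) + 42879) = 1/(-5703944400 + 42879) = 1/(-5703901521) = -1/5703901521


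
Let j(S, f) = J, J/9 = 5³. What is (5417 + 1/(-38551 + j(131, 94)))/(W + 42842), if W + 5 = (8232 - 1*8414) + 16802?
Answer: 202736641/2225237682 ≈ 0.091108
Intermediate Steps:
J = 1125 (J = 9*5³ = 9*125 = 1125)
j(S, f) = 1125
W = 16615 (W = -5 + ((8232 - 1*8414) + 16802) = -5 + ((8232 - 8414) + 16802) = -5 + (-182 + 16802) = -5 + 16620 = 16615)
(5417 + 1/(-38551 + j(131, 94)))/(W + 42842) = (5417 + 1/(-38551 + 1125))/(16615 + 42842) = (5417 + 1/(-37426))/59457 = (5417 - 1/37426)*(1/59457) = (202736641/37426)*(1/59457) = 202736641/2225237682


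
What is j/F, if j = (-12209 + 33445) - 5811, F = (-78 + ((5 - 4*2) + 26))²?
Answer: 617/121 ≈ 5.0992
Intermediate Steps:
F = 3025 (F = (-78 + ((5 - 8) + 26))² = (-78 + (-3 + 26))² = (-78 + 23)² = (-55)² = 3025)
j = 15425 (j = 21236 - 5811 = 15425)
j/F = 15425/3025 = 15425*(1/3025) = 617/121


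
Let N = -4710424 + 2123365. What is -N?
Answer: 2587059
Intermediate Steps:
N = -2587059
-N = -1*(-2587059) = 2587059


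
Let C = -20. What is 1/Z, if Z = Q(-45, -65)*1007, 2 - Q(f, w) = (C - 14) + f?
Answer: 1/81567 ≈ 1.2260e-5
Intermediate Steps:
Q(f, w) = 36 - f (Q(f, w) = 2 - ((-20 - 14) + f) = 2 - (-34 + f) = 2 + (34 - f) = 36 - f)
Z = 81567 (Z = (36 - 1*(-45))*1007 = (36 + 45)*1007 = 81*1007 = 81567)
1/Z = 1/81567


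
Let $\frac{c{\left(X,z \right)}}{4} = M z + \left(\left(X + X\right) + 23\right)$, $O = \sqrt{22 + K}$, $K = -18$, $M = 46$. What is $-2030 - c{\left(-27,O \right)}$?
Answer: $-2274$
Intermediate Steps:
$O = 2$ ($O = \sqrt{22 - 18} = \sqrt{4} = 2$)
$c{\left(X,z \right)} = 92 + 8 X + 184 z$ ($c{\left(X,z \right)} = 4 \left(46 z + \left(\left(X + X\right) + 23\right)\right) = 4 \left(46 z + \left(2 X + 23\right)\right) = 4 \left(46 z + \left(23 + 2 X\right)\right) = 4 \left(23 + 2 X + 46 z\right) = 92 + 8 X + 184 z$)
$-2030 - c{\left(-27,O \right)} = -2030 - \left(92 + 8 \left(-27\right) + 184 \cdot 2\right) = -2030 - \left(92 - 216 + 368\right) = -2030 - 244 = -2274$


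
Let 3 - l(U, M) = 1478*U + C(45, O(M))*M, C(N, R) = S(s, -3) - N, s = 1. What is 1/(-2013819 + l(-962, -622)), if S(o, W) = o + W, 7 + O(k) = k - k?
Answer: -1/621214 ≈ -1.6098e-6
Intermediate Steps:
O(k) = -7 (O(k) = -7 + (k - k) = -7 + 0 = -7)
S(o, W) = W + o
C(N, R) = -2 - N (C(N, R) = (-3 + 1) - N = -2 - N)
l(U, M) = 3 - 1478*U + 47*M (l(U, M) = 3 - (1478*U + (-2 - 1*45)*M) = 3 - (1478*U + (-2 - 45)*M) = 3 - (1478*U - 47*M) = 3 - (-47*M + 1478*U) = 3 + (-1478*U + 47*M) = 3 - 1478*U + 47*M)
1/(-2013819 + l(-962, -622)) = 1/(-2013819 + (3 - 1478*(-962) + 47*(-622))) = 1/(-2013819 + (3 + 1421836 - 29234)) = 1/(-2013819 + 1392605) = 1/(-621214) = -1/621214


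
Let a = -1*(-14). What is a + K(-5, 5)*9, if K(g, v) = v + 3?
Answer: 86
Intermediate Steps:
a = 14
K(g, v) = 3 + v
a + K(-5, 5)*9 = 14 + (3 + 5)*9 = 14 + 8*9 = 14 + 72 = 86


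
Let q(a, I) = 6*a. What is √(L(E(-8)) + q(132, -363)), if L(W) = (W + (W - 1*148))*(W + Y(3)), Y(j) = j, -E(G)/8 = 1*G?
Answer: 2*I*√137 ≈ 23.409*I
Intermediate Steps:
E(G) = -8*G
L(W) = (-148 + 2*W)*(3 + W) (L(W) = (W + (W - 1*148))*(W + 3) = (W + (W - 148))*(3 + W) = (W + (-148 + W))*(3 + W) = (-148 + 2*W)*(3 + W))
√(L(E(-8)) + q(132, -363)) = √((-444 - (-1136)*(-8) + 2*(-8*(-8))²) + 6*132) = √((-444 - 142*64 + 2*64²) + 792) = √((-444 - 9088 + 2*4096) + 792) = √((-444 - 9088 + 8192) + 792) = √(-1340 + 792) = √(-548) = 2*I*√137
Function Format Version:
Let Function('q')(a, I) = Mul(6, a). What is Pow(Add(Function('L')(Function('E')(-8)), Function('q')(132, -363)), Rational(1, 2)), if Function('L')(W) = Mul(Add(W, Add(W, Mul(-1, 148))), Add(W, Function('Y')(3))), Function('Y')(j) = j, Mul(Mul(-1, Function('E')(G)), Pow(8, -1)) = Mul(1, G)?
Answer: Mul(2, I, Pow(137, Rational(1, 2))) ≈ Mul(23.409, I)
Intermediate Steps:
Function('E')(G) = Mul(-8, G) (Function('E')(G) = Mul(-8, Mul(1, G)) = Mul(-8, G))
Function('L')(W) = Mul(Add(-148, Mul(2, W)), Add(3, W)) (Function('L')(W) = Mul(Add(W, Add(W, Mul(-1, 148))), Add(W, 3)) = Mul(Add(W, Add(W, -148)), Add(3, W)) = Mul(Add(W, Add(-148, W)), Add(3, W)) = Mul(Add(-148, Mul(2, W)), Add(3, W)))
Pow(Add(Function('L')(Function('E')(-8)), Function('q')(132, -363)), Rational(1, 2)) = Pow(Add(Add(-444, Mul(-142, Mul(-8, -8)), Mul(2, Pow(Mul(-8, -8), 2))), Mul(6, 132)), Rational(1, 2)) = Pow(Add(Add(-444, Mul(-142, 64), Mul(2, Pow(64, 2))), 792), Rational(1, 2)) = Pow(Add(Add(-444, -9088, Mul(2, 4096)), 792), Rational(1, 2)) = Pow(Add(Add(-444, -9088, 8192), 792), Rational(1, 2)) = Pow(Add(-1340, 792), Rational(1, 2)) = Pow(-548, Rational(1, 2)) = Mul(2, I, Pow(137, Rational(1, 2)))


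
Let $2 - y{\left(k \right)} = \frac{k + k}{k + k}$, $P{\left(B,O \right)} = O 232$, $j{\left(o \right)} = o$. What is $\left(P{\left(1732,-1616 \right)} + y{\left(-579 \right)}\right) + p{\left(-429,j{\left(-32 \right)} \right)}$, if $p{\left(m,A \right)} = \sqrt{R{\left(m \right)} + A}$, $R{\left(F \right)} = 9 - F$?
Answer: $-374911 + \sqrt{406} \approx -3.7489 \cdot 10^{5}$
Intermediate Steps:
$P{\left(B,O \right)} = 232 O$
$p{\left(m,A \right)} = \sqrt{9 + A - m}$ ($p{\left(m,A \right)} = \sqrt{\left(9 - m\right) + A} = \sqrt{9 + A - m}$)
$y{\left(k \right)} = 1$ ($y{\left(k \right)} = 2 - \frac{k + k}{k + k} = 2 - \frac{2 k}{2 k} = 2 - 2 k \frac{1}{2 k} = 2 - 1 = 1$)
$\left(P{\left(1732,-1616 \right)} + y{\left(-579 \right)}\right) + p{\left(-429,j{\left(-32 \right)} \right)} = \left(232 \left(-1616\right) + 1\right) + \sqrt{9 - 32 - -429} = \left(-374912 + 1\right) + \sqrt{9 - 32 + 429} = -374911 + \sqrt{406}$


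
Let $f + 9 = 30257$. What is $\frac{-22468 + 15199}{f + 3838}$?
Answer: $- \frac{2423}{11362} \approx -0.21325$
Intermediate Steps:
$f = 30248$ ($f = -9 + 30257 = 30248$)
$\frac{-22468 + 15199}{f + 3838} = \frac{-22468 + 15199}{30248 + 3838} = - \frac{7269}{34086} = \left(-7269\right) \frac{1}{34086} = - \frac{2423}{11362}$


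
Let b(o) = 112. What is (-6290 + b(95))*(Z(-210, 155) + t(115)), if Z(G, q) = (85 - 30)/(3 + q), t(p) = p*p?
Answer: -6454789845/79 ≈ -8.1706e+7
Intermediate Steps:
t(p) = p**2
Z(G, q) = 55/(3 + q)
(-6290 + b(95))*(Z(-210, 155) + t(115)) = (-6290 + 112)*(55/(3 + 155) + 115**2) = -6178*(55/158 + 13225) = -6178*2089605/158 = -6454789845/79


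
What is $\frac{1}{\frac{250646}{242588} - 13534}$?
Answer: $- \frac{121294}{1641467673} \approx -7.3894 \cdot 10^{-5}$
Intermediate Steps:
$\frac{1}{\frac{250646}{242588} - 13534} = \frac{1}{250646 \cdot \frac{1}{242588} - 13534} = \frac{1}{\frac{125323}{121294} - 13534} = \frac{1}{- \frac{1641467673}{121294}} = - \frac{121294}{1641467673}$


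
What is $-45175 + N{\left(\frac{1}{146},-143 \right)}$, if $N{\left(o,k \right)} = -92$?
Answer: $-45267$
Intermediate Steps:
$-45175 + N{\left(\frac{1}{146},-143 \right)} = -45175 - 92 = -45267$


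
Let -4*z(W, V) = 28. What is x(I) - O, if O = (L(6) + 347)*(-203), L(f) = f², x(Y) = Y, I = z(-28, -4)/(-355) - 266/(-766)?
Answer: 10571192681/135965 ≈ 77749.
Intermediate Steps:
z(W, V) = -7 (z(W, V) = -¼*28 = -7)
I = 49896/135965 (I = -7/(-355) - 266/(-766) = -7*(-1/355) - 266*(-1/766) = 7/355 + 133/383 = 49896/135965 ≈ 0.36698)
O = -77749 (O = (6² + 347)*(-203) = (36 + 347)*(-203) = 383*(-203) = -77749)
x(I) - O = 49896/135965 - 1*(-77749) = 49896/135965 + 77749 = 10571192681/135965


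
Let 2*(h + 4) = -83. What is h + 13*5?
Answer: 39/2 ≈ 19.500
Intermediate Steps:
h = -91/2 (h = -4 + (½)*(-83) = -4 - 83/2 = -91/2 ≈ -45.500)
h + 13*5 = -91/2 + 13*5 = -91/2 + 65 = 39/2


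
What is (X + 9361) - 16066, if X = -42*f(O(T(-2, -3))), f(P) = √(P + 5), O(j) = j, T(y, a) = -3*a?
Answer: -6705 - 42*√14 ≈ -6862.1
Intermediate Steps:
f(P) = √(5 + P)
X = -42*√14 (X = -42*√(5 - 3*(-3)) = -42*√(5 + 9) = -42*√14 ≈ -157.15)
(X + 9361) - 16066 = (-42*√14 + 9361) - 16066 = (9361 - 42*√14) - 16066 = -6705 - 42*√14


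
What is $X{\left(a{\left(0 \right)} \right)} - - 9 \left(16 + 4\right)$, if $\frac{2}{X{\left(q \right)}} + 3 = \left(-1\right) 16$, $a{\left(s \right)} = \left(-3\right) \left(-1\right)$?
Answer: $\frac{3418}{19} \approx 179.89$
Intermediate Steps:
$a{\left(s \right)} = 3$
$X{\left(q \right)} = - \frac{2}{19}$ ($X{\left(q \right)} = \frac{2}{-3 - 16} = \frac{2}{-19} = 2 \left(- \frac{1}{19}\right) = - \frac{2}{19}$)
$X{\left(a{\left(0 \right)} \right)} - - 9 \left(16 + 4\right) = - \frac{2}{19} - - 9 \left(16 + 4\right) = - \frac{2}{19} - \left(-9\right) 20 = - \frac{2}{19} - -180 = - \frac{2}{19} + 180 = \frac{3418}{19}$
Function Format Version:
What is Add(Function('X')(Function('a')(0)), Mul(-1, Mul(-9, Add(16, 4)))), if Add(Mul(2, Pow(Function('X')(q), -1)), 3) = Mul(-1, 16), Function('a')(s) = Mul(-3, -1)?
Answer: Rational(3418, 19) ≈ 179.89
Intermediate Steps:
Function('a')(s) = 3
Function('X')(q) = Rational(-2, 19) (Function('X')(q) = Mul(2, Pow(Add(-3, Mul(-1, 16)), -1)) = Mul(2, Pow(Add(-3, -16), -1)) = Mul(2, Pow(-19, -1)) = Mul(2, Rational(-1, 19)) = Rational(-2, 19))
Add(Function('X')(Function('a')(0)), Mul(-1, Mul(-9, Add(16, 4)))) = Add(Rational(-2, 19), Mul(-1, Mul(-9, Add(16, 4)))) = Add(Rational(-2, 19), Mul(-1, Mul(-9, 20))) = Add(Rational(-2, 19), Mul(-1, -180)) = Add(Rational(-2, 19), 180) = Rational(3418, 19)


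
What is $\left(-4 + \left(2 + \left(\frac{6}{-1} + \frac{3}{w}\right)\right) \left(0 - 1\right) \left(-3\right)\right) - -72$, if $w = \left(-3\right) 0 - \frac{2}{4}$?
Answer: $38$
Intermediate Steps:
$w = - \frac{1}{2}$ ($w = 0 - \frac{1}{2} = - \frac{1}{2} \approx -0.5$)
$\left(-4 + \left(2 + \left(\frac{6}{-1} + \frac{3}{w}\right)\right) \left(0 - 1\right) \left(-3\right)\right) - -72 = \left(-4 + \left(2 + \left(\frac{6}{-1} + \frac{3}{- \frac{1}{2}}\right)\right) \left(0 - 1\right) \left(-3\right)\right) - -72 = \left(-4 + \left(2 + \left(6 \left(-1\right) + 3 \left(-2\right)\right)\right) \left(-1\right) \left(-3\right)\right) + 72 = \left(-4 + \left(2 - 12\right) \left(-1\right) \left(-3\right)\right) + 72 = \left(-4 + \left(-10\right) \left(-1\right) \left(-3\right)\right) + 72 = \left(-4 + 10 \left(-3\right)\right) + 72 = \left(-4 - 30\right) + 72 = -34 + 72 = 38$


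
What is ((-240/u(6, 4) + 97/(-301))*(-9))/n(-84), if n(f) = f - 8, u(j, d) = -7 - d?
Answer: 640557/304612 ≈ 2.1029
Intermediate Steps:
n(f) = -8 + f
((-240/u(6, 4) + 97/(-301))*(-9))/n(-84) = ((-240/(-7 - 1*4) + 97/(-301))*(-9))/(-8 - 84) = ((-240/(-7 - 4) + 97*(-1/301))*(-9))/(-92) = ((-240/(-11) - 97/301)*(-9))*(-1/92) = ((-240*(-1/11) - 97/301)*(-9))*(-1/92) = ((240/11 - 97/301)*(-9))*(-1/92) = ((71173/3311)*(-9))*(-1/92) = -640557/3311*(-1/92) = 640557/304612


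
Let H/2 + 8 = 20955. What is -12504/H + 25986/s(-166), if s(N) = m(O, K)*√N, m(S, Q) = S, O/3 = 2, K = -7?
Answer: -6252/20947 - 4331*I*√166/166 ≈ -0.29847 - 336.15*I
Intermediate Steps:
H = 41894 (H = -16 + 2*20955 = -16 + 41910 = 41894)
O = 6 (O = 3*2 = 6)
s(N) = 6*√N
-12504/H + 25986/s(-166) = -12504/41894 + 25986/((6*√(-166))) = -12504*1/41894 + 25986/((6*(I*√166))) = -6252/20947 + 25986/((6*I*√166)) = -6252/20947 + 25986*(-I*√166/996) = -6252/20947 - 4331*I*√166/166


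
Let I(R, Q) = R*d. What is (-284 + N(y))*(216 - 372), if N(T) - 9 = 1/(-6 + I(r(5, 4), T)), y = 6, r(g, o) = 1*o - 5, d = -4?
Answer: 42978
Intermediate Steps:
r(g, o) = -5 + o (r(g, o) = o - 5 = -5 + o)
I(R, Q) = -4*R (I(R, Q) = R*(-4) = -4*R)
N(T) = 17/2 (N(T) = 9 + 1/(-6 - 4*(-5 + 4)) = 9 + 1/(-6 - 4*(-1)) = 9 + 1/(-6 + 4) = 9 + 1/(-2) = 9 - ½ = 17/2)
(-284 + N(y))*(216 - 372) = (-284 + 17/2)*(216 - 372) = -551/2*(-156) = 42978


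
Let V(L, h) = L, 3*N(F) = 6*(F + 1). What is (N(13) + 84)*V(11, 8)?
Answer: 1232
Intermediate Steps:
N(F) = 2 + 2*F (N(F) = (6*(F + 1))/3 = (6*(1 + F))/3 = (6 + 6*F)/3 = 2 + 2*F)
(N(13) + 84)*V(11, 8) = ((2 + 2*13) + 84)*11 = ((2 + 26) + 84)*11 = (28 + 84)*11 = 112*11 = 1232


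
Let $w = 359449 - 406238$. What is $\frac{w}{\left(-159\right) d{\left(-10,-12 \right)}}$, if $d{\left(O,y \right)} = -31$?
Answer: $- \frac{46789}{4929} \approx -9.4926$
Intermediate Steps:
$w = -46789$
$\frac{w}{\left(-159\right) d{\left(-10,-12 \right)}} = - \frac{46789}{\left(-159\right) \left(-31\right)} = - \frac{46789}{4929}$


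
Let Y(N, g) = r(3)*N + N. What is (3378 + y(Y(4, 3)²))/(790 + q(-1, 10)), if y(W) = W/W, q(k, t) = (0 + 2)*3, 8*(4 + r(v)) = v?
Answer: 3379/796 ≈ 4.2450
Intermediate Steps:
r(v) = -4 + v/8
Y(N, g) = -21*N/8 (Y(N, g) = (-4 + (⅛)*3)*N + N = (-4 + 3/8)*N + N = -29*N/8 + N = -21*N/8)
q(k, t) = 6 (q(k, t) = 2*3 = 6)
y(W) = 1
(3378 + y(Y(4, 3)²))/(790 + q(-1, 10)) = (3378 + 1)/(790 + 6) = 3379/796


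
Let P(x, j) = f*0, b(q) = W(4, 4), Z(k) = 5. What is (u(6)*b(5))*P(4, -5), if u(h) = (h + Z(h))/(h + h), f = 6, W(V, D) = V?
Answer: 0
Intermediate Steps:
b(q) = 4
P(x, j) = 0 (P(x, j) = 6*0 = 0)
u(h) = (5 + h)/(2*h) (u(h) = (h + 5)/(h + h) = (5 + h)/((2*h)) = (5 + h)*(1/(2*h)) = (5 + h)/(2*h))
(u(6)*b(5))*P(4, -5) = (((1/2)*(5 + 6)/6)*4)*0 = (((1/2)*(1/6)*11)*4)*0 = ((11/12)*4)*0 = (11/3)*0 = 0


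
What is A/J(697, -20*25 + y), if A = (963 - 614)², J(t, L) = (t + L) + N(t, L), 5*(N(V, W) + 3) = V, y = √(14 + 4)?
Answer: 1015211335/2778439 - 9135075*√2/2778439 ≈ 360.74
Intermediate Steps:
y = 3*√2 (y = √18 = 3*√2 ≈ 4.2426)
N(V, W) = -3 + V/5
J(t, L) = -3 + L + 6*t/5 (J(t, L) = (t + L) + (-3 + t/5) = (L + t) + (-3 + t/5) = -3 + L + 6*t/5)
A = 121801 (A = 349² = 121801)
A/J(697, -20*25 + y) = 121801/(-3 + (-20*25 + 3*√2) + (6/5)*697) = 121801/(-3 + (-500 + 3*√2) + 4182/5) = 121801/(1667/5 + 3*√2)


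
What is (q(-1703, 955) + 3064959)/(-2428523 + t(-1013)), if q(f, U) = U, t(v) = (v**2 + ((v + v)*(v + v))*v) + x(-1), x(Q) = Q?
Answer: -3065914/4159439143 ≈ -0.00073710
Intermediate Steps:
t(v) = -1 + v**2 + 4*v**3 (t(v) = (v**2 + ((v + v)*(v + v))*v) - 1 = (v**2 + ((2*v)*(2*v))*v) - 1 = (v**2 + (4*v**2)*v) - 1 = (v**2 + 4*v**3) - 1 = -1 + v**2 + 4*v**3)
(q(-1703, 955) + 3064959)/(-2428523 + t(-1013)) = (955 + 3064959)/(-2428523 + (-1 + (-1013)**2 + 4*(-1013)**3)) = 3065914/(-2428523 + (-1 + 1026169 + 4*(-1039509197))) = 3065914/(-2428523 + (-1 + 1026169 - 4158036788)) = 3065914/(-2428523 - 4157010620) = 3065914/(-4159439143) = 3065914*(-1/4159439143) = -3065914/4159439143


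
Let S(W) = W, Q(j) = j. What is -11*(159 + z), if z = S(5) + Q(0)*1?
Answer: -1804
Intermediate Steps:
z = 5 (z = 5 + 0*1 = 5 + 0 = 5)
-11*(159 + z) = -11*(159 + 5) = -11*164 = -1804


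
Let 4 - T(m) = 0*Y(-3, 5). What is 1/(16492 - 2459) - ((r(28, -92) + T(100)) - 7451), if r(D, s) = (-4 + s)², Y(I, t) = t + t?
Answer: -24824376/14033 ≈ -1769.0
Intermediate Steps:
Y(I, t) = 2*t
T(m) = 4 (T(m) = 4 - 0*2*5 = 4 - 0*10 = 4 - 1*0 = 4 + 0 = 4)
1/(16492 - 2459) - ((r(28, -92) + T(100)) - 7451) = 1/(16492 - 2459) - (((-4 - 92)² + 4) - 7451) = 1/14033 - (((-96)² + 4) - 7451) = 1/14033 - ((9216 + 4) - 7451) = 1/14033 - (9220 - 7451) = 1/14033 - 1*1769 = 1/14033 - 1769 = -24824376/14033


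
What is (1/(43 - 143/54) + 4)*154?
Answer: 1350580/2179 ≈ 619.82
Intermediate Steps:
(1/(43 - 143/54) + 4)*154 = (1/(2179/54) + 4)*154 = (54/2179 + 4)*154 = (8770/2179)*154 = 1350580/2179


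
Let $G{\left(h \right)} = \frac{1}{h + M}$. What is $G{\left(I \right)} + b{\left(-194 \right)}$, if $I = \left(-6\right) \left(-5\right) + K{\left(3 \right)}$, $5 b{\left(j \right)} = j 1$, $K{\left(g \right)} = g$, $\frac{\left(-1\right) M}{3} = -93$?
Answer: $- \frac{60523}{1560} \approx -38.797$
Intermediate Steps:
$M = 279$ ($M = \left(-3\right) \left(-93\right) = 279$)
$b{\left(j \right)} = \frac{j}{5}$ ($b{\left(j \right)} = \frac{j 1}{5} = \frac{j}{5}$)
$I = 33$ ($I = \left(-6\right) \left(-5\right) + 3 = 30 + 3 = 33$)
$G{\left(h \right)} = \frac{1}{279 + h}$ ($G{\left(h \right)} = \frac{1}{h + 279} = \frac{1}{279 + h}$)
$G{\left(I \right)} + b{\left(-194 \right)} = \frac{1}{279 + 33} + \frac{1}{5} \left(-194\right) = \frac{1}{312} - \frac{194}{5} = - \frac{60523}{1560}$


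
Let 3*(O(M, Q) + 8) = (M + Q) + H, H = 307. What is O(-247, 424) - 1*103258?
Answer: -309314/3 ≈ -1.0310e+5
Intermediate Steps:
O(M, Q) = 283/3 + M/3 + Q/3 (O(M, Q) = -8 + ((M + Q) + 307)/3 = -8 + (307 + M + Q)/3 = -8 + (307/3 + M/3 + Q/3) = 283/3 + M/3 + Q/3)
O(-247, 424) - 1*103258 = (283/3 + (⅓)*(-247) + (⅓)*424) - 1*103258 = (283/3 - 247/3 + 424/3) - 103258 = 460/3 - 103258 = -309314/3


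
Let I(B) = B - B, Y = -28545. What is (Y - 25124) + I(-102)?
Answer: -53669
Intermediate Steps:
I(B) = 0
(Y - 25124) + I(-102) = (-28545 - 25124) + 0 = -53669 + 0 = -53669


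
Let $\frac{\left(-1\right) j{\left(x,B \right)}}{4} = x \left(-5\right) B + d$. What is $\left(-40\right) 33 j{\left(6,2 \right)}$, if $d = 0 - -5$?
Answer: $-290400$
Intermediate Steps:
$d = 5$ ($d = 0 + 5 = 5$)
$j{\left(x,B \right)} = -20 + 20 B x$ ($j{\left(x,B \right)} = - 4 \left(x \left(-5\right) B + 5\right) = - 4 \left(- 5 x B + 5\right) = - 4 \left(- 5 B x + 5\right) = - 4 \left(5 - 5 B x\right) = -20 + 20 B x$)
$\left(-40\right) 33 j{\left(6,2 \right)} = \left(-40\right) 33 \left(-20 + 20 \cdot 2 \cdot 6\right) = - 1320 \left(-20 + 240\right) = \left(-1320\right) 220 = -290400$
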